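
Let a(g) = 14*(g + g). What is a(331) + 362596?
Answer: 371864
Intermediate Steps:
a(g) = 28*g (a(g) = 14*(2*g) = 28*g)
a(331) + 362596 = 28*331 + 362596 = 9268 + 362596 = 371864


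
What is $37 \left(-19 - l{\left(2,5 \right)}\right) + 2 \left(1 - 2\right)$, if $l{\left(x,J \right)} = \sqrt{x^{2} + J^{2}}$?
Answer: $-705 - 37 \sqrt{29} \approx -904.25$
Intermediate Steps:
$l{\left(x,J \right)} = \sqrt{J^{2} + x^{2}}$
$37 \left(-19 - l{\left(2,5 \right)}\right) + 2 \left(1 - 2\right) = 37 \left(-19 - \sqrt{5^{2} + 2^{2}}\right) + 2 \left(1 - 2\right) = 37 \left(-19 - \sqrt{25 + 4}\right) + 2 \left(-1\right) = 37 \left(-19 - \sqrt{29}\right) - 2 = \left(-703 - 37 \sqrt{29}\right) - 2 = -705 - 37 \sqrt{29}$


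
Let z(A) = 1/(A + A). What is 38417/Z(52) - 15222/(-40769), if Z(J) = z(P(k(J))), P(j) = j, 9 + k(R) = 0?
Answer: -477830388/691 ≈ -6.9151e+5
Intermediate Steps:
k(R) = -9 (k(R) = -9 + 0 = -9)
z(A) = 1/(2*A)
Z(J) = -1/18 (Z(J) = (½)/(-9) = (½)*(-⅑) = -1/18)
38417/Z(52) - 15222/(-40769) = 38417/(-1/18) - 15222/(-40769) = 38417*(-18) - 15222*(-1/40769) = -691506 + 258/691 = -477830388/691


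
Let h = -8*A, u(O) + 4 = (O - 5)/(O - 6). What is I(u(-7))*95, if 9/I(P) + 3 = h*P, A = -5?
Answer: -11115/1639 ≈ -6.7816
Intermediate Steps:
u(O) = -4 + (-5 + O)/(-6 + O) (u(O) = -4 + (O - 5)/(O - 6) = -4 + (-5 + O)/(-6 + O))
h = 40 (h = -8*(-5) = 40)
I(P) = 9/(-3 + 40*P)
I(u(-7))*95 = (9/(-3 + 40*((19 - 3*(-7))/(-6 - 7))))*95 = (9/(-3 + 40*((19 + 21)/(-13))))*95 = (9/(-3 + 40*(-1/13*40)))*95 = (9/(-3 + 40*(-40/13)))*95 = (9/(-3 - 1600/13))*95 = (9/(-1639/13))*95 = (9*(-13/1639))*95 = -117/1639*95 = -11115/1639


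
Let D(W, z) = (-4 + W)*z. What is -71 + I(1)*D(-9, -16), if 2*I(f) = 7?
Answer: 657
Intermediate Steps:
D(W, z) = z*(-4 + W)
I(f) = 7/2 (I(f) = (1/2)*7 = 7/2)
-71 + I(1)*D(-9, -16) = -71 + 7*(-16*(-4 - 9))/2 = -71 + 7*(-16*(-13))/2 = -71 + (7/2)*208 = -71 + 728 = 657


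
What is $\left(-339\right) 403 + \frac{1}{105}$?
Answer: $- \frac{14344784}{105} \approx -1.3662 \cdot 10^{5}$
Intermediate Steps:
$\left(-339\right) 403 + \frac{1}{105} = -136617 + \frac{1}{105} = - \frac{14344784}{105}$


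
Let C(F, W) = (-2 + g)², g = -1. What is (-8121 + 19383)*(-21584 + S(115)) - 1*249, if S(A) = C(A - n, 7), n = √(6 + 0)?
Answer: -242977899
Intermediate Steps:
n = √6 ≈ 2.4495
C(F, W) = 9 (C(F, W) = (-2 - 1)² = (-3)² = 9)
S(A) = 9
(-8121 + 19383)*(-21584 + S(115)) - 1*249 = (-8121 + 19383)*(-21584 + 9) - 1*249 = 11262*(-21575) - 249 = -242977650 - 249 = -242977899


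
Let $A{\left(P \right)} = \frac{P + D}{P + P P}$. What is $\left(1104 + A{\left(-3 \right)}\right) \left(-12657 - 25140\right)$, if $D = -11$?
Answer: $-41639695$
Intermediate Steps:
$A{\left(P \right)} = \frac{-11 + P}{P + P^{2}}$ ($A{\left(P \right)} = \frac{P - 11}{P + P P} = \frac{-11 + P}{P + P^{2}}$)
$\left(1104 + A{\left(-3 \right)}\right) \left(-12657 - 25140\right) = \left(1104 + \frac{-11 - 3}{\left(-3\right) \left(1 - 3\right)}\right) \left(-12657 - 25140\right) = \left(1104 - \frac{1}{3} \frac{1}{-2} \left(-14\right)\right) \left(-37797\right) = \left(1104 - \left(- \frac{1}{6}\right) \left(-14\right)\right) \left(-37797\right) = \left(1104 - \frac{7}{3}\right) \left(-37797\right) = \frac{3305}{3} \left(-37797\right) = -41639695$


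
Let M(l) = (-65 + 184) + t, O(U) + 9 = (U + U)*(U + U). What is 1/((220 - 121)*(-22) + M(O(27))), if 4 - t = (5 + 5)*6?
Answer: -1/2115 ≈ -0.00047281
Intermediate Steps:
t = -56 (t = 4 - (5 + 5)*6 = 4 - 10*6 = 4 - 1*60 = 4 - 60 = -56)
O(U) = -9 + 4*U² (O(U) = -9 + (U + U)*(U + U) = -9 + (2*U)*(2*U) = -9 + 4*U²)
M(l) = 63 (M(l) = (-65 + 184) - 56 = 119 - 56 = 63)
1/((220 - 121)*(-22) + M(O(27))) = 1/((220 - 121)*(-22) + 63) = 1/(99*(-22) + 63) = 1/(-2178 + 63) = 1/(-2115) = -1/2115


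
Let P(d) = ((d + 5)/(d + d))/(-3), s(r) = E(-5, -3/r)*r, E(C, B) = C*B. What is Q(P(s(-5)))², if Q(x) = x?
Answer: 4/81 ≈ 0.049383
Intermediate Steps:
E(C, B) = B*C
s(r) = 15 (s(r) = (-3/r*(-5))*r = (15/r)*r = 15)
P(d) = -(5 + d)/(6*d) (P(d) = ((5 + d)/((2*d)))*(-⅓) = ((5 + d)*(1/(2*d)))*(-⅓) = ((5 + d)/(2*d))*(-⅓) = -(5 + d)/(6*d))
Q(P(s(-5)))² = ((⅙)*(-5 - 1*15)/15)² = ((⅙)*(1/15)*(-5 - 15))² = ((⅙)*(1/15)*(-20))² = (-2/9)² = 4/81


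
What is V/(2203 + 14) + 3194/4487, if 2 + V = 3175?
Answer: 21318349/9947679 ≈ 2.1430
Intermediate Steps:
V = 3173 (V = -2 + 3175 = 3173)
V/(2203 + 14) + 3194/4487 = 3173/(2203 + 14) + 3194/4487 = 3173/2217 + 3194*(1/4487) = 3173*(1/2217) + 3194/4487 = 3173/2217 + 3194/4487 = 21318349/9947679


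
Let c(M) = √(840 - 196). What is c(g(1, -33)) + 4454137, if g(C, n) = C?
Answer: 4454137 + 2*√161 ≈ 4.4542e+6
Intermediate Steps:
c(M) = 2*√161 (c(M) = √644 = 2*√161)
c(g(1, -33)) + 4454137 = 2*√161 + 4454137 = 4454137 + 2*√161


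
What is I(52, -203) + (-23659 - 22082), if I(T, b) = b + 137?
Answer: -45807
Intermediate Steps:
I(T, b) = 137 + b
I(52, -203) + (-23659 - 22082) = (137 - 203) + (-23659 - 22082) = -66 - 45741 = -45807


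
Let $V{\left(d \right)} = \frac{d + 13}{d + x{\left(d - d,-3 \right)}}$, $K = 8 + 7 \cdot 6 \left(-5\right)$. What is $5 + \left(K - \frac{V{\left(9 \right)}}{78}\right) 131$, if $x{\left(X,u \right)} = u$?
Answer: $- \frac{6192379}{234} \approx -26463.0$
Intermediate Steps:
$K = -202$ ($K = 8 + 7 \left(-30\right) = 8 - 210 = -202$)
$V{\left(d \right)} = \frac{13 + d}{-3 + d}$ ($V{\left(d \right)} = \frac{d + 13}{d - 3} = \frac{13 + d}{-3 + d}$)
$5 + \left(K - \frac{V{\left(9 \right)}}{78}\right) 131 = 5 + \left(-202 - \frac{\frac{1}{-3 + 9} \left(13 + 9\right)}{78}\right) 131 = 5 + \left(-202 - \frac{1}{6} \cdot 22 \cdot \frac{1}{78}\right) 131 = 5 + \left(-202 - \frac{11}{3} \cdot \frac{1}{78}\right) 131 = 5 + \left(-202 - \frac{11}{234}\right) 131 = 5 - \frac{6193549}{234} = - \frac{6192379}{234}$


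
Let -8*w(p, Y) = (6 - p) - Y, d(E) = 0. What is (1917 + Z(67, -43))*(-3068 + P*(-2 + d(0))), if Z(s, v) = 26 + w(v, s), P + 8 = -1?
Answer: -11866025/2 ≈ -5.9330e+6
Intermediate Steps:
P = -9 (P = -8 - 1 = -9)
w(p, Y) = -3/4 + Y/8 + p/8 (w(p, Y) = -((6 - p) - Y)/8 = -(6 - Y - p)/8 = -3/4 + Y/8 + p/8)
Z(s, v) = 101/4 + s/8 + v/8 (Z(s, v) = 26 + (-3/4 + s/8 + v/8) = 101/4 + s/8 + v/8)
(1917 + Z(67, -43))*(-3068 + P*(-2 + d(0))) = (1917 + (101/4 + (1/8)*67 + (1/8)*(-43)))*(-3068 - 9*(-2 + 0)) = (1917 + (101/4 + 67/8 - 43/8))*(-3068 - 9*(-2)) = (1917 + 113/4)*(-3068 + 18) = (7781/4)*(-3050) = -11866025/2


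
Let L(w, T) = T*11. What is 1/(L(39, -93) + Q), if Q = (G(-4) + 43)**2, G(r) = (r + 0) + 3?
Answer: 1/741 ≈ 0.0013495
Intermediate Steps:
L(w, T) = 11*T
G(r) = 3 + r (G(r) = r + 3 = 3 + r)
Q = 1764 (Q = ((3 - 4) + 43)**2 = (-1 + 43)**2 = 42**2 = 1764)
1/(L(39, -93) + Q) = 1/(11*(-93) + 1764) = 1/(-1023 + 1764) = 1/741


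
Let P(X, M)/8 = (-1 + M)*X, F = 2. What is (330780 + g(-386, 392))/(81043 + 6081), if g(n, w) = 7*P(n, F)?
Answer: 77291/21781 ≈ 3.5485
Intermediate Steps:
P(X, M) = 8*X*(-1 + M) (P(X, M) = 8*((-1 + M)*X) = 8*(X*(-1 + M)) = 8*X*(-1 + M))
g(n, w) = 56*n (g(n, w) = 7*(8*n*(-1 + 2)) = 7*(8*n*1) = 7*(8*n) = 56*n)
(330780 + g(-386, 392))/(81043 + 6081) = (330780 + 56*(-386))/(81043 + 6081) = (330780 - 21616)/87124 = 309164*(1/87124) = 77291/21781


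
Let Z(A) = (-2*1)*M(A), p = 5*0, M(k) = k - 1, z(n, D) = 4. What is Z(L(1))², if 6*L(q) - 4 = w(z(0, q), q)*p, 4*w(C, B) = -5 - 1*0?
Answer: 4/9 ≈ 0.44444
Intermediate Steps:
w(C, B) = -5/4 (w(C, B) = (-5 - 1*0)/4 = (-5 + 0)/4 = (¼)*(-5) = -5/4)
M(k) = -1 + k
p = 0
L(q) = ⅔ (L(q) = ⅔ + (-5/4*0)/6 = ⅔ + (⅙)*0 = ⅔ + 0 = ⅔)
Z(A) = 2 - 2*A (Z(A) = (-2*1)*(-1 + A) = -2*(-1 + A) = 2 - 2*A)
Z(L(1))² = (2 - 2*⅔)² = (2 - 4/3)² = (⅔)² = 4/9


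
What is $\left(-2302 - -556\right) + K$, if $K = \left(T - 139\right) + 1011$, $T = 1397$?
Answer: $523$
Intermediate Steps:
$K = 2269$ ($K = \left(1397 - 139\right) + 1011 = 1258 + 1011 = 2269$)
$\left(-2302 - -556\right) + K = \left(-2302 - -556\right) + 2269 = \left(-2302 + 556\right) + 2269 = -1746 + 2269 = 523$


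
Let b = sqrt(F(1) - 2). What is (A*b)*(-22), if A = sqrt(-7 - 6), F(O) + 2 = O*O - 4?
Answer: 22*sqrt(91) ≈ 209.87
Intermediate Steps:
F(O) = -6 + O**2 (F(O) = -2 + (O*O - 4) = -2 + (O**2 - 4) = -2 + (-4 + O**2) = -6 + O**2)
b = I*sqrt(7) (b = sqrt((-6 + 1**2) - 2) = sqrt((-6 + 1) - 2) = sqrt(-5 - 2) = sqrt(-7) = I*sqrt(7) ≈ 2.6458*I)
A = I*sqrt(13) (A = sqrt(-13) = I*sqrt(13) ≈ 3.6056*I)
(A*b)*(-22) = ((I*sqrt(13))*(I*sqrt(7)))*(-22) = -sqrt(91)*(-22) = 22*sqrt(91)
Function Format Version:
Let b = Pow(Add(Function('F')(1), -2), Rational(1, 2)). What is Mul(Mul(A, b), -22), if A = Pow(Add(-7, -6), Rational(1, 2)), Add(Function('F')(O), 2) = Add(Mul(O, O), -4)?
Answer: Mul(22, Pow(91, Rational(1, 2))) ≈ 209.87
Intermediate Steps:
Function('F')(O) = Add(-6, Pow(O, 2)) (Function('F')(O) = Add(-2, Add(Mul(O, O), -4)) = Add(-2, Add(Pow(O, 2), -4)) = Add(-2, Add(-4, Pow(O, 2))) = Add(-6, Pow(O, 2)))
b = Mul(I, Pow(7, Rational(1, 2))) (b = Pow(Add(Add(-6, Pow(1, 2)), -2), Rational(1, 2)) = Pow(Add(Add(-6, 1), -2), Rational(1, 2)) = Pow(Add(-5, -2), Rational(1, 2)) = Pow(-7, Rational(1, 2)) = Mul(I, Pow(7, Rational(1, 2))) ≈ Mul(2.6458, I))
A = Mul(I, Pow(13, Rational(1, 2))) (A = Pow(-13, Rational(1, 2)) = Mul(I, Pow(13, Rational(1, 2))) ≈ Mul(3.6056, I))
Mul(Mul(A, b), -22) = Mul(Mul(Mul(I, Pow(13, Rational(1, 2))), Mul(I, Pow(7, Rational(1, 2)))), -22) = Mul(Mul(-1, Pow(91, Rational(1, 2))), -22) = Mul(22, Pow(91, Rational(1, 2)))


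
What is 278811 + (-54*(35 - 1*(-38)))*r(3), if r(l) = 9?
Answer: 243333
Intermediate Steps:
278811 + (-54*(35 - 1*(-38)))*r(3) = 278811 - 54*(35 - 1*(-38))*9 = 278811 - 54*(35 + 38)*9 = 278811 - 54*73*9 = 278811 - 3942*9 = 278811 - 35478 = 243333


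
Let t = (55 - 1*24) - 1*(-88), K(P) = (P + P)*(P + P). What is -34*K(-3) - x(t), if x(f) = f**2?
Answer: -15385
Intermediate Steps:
K(P) = 4*P**2 (K(P) = (2*P)*(2*P) = 4*P**2)
t = 119 (t = (55 - 24) + 88 = 31 + 88 = 119)
-34*K(-3) - x(t) = -136*(-3)**2 - 1*119**2 = -136*9 - 1*14161 = -34*36 - 14161 = -1224 - 14161 = -15385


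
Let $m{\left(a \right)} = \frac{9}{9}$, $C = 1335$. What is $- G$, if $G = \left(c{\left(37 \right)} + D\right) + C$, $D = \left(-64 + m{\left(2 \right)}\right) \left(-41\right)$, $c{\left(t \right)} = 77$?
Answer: $-3995$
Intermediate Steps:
$m{\left(a \right)} = 1$ ($m{\left(a \right)} = 9 \cdot \frac{1}{9} = 1$)
$D = 2583$ ($D = \left(-64 + 1\right) \left(-41\right) = \left(-63\right) \left(-41\right) = 2583$)
$G = 3995$ ($G = \left(77 + 2583\right) + 1335 = 2660 + 1335 = 3995$)
$- G = \left(-1\right) 3995 = -3995$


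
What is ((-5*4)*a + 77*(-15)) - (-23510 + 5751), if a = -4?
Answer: 16684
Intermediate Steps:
((-5*4)*a + 77*(-15)) - (-23510 + 5751) = (-5*4*(-4) + 77*(-15)) - (-23510 + 5751) = (-20*(-4) - 1155) - 1*(-17759) = (80 - 1155) + 17759 = -1075 + 17759 = 16684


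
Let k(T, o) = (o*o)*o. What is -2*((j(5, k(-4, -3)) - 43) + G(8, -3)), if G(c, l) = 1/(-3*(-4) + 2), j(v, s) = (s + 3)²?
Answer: -7463/7 ≈ -1066.1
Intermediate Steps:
k(T, o) = o³ (k(T, o) = o²*o = o³)
j(v, s) = (3 + s)²
G(c, l) = 1/14 (G(c, l) = 1/(12 + 2) = 1/14)
-2*((j(5, k(-4, -3)) - 43) + G(8, -3)) = -2*(((3 + (-3)³)² - 43) + 1/14) = -2*(((3 - 27)² - 43) + 1/14) = -2*(((-24)² - 43) + 1/14) = -2*((576 - 43) + 1/14) = -2*(533 + 1/14) = -2*7463/14 = -7463/7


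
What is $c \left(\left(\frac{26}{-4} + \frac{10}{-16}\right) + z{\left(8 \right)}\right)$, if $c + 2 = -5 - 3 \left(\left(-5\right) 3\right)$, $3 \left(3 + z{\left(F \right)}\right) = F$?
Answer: $- \frac{3401}{12} \approx -283.42$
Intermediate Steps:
$z{\left(F \right)} = -3 + \frac{F}{3}$
$c = 38$ ($c = -2 - \left(5 + 3 \left(\left(-5\right) 3\right)\right) = -2 - -40 = -2 + \left(-5 + 45\right) = -2 + 40 = 38$)
$c \left(\left(\frac{26}{-4} + \frac{10}{-16}\right) + z{\left(8 \right)}\right) = 38 \left(\left(\frac{26}{-4} + \frac{10}{-16}\right) + \left(-3 + \frac{1}{3} \cdot 8\right)\right) = 38 \left(\left(26 \left(- \frac{1}{4}\right) + 10 \left(- \frac{1}{16}\right)\right) + \left(-3 + \frac{8}{3}\right)\right) = 38 \left(\left(- \frac{13}{2} - \frac{5}{8}\right) - \frac{1}{3}\right) = 38 \left(- \frac{57}{8} - \frac{1}{3}\right) = 38 \left(- \frac{179}{24}\right) = - \frac{3401}{12}$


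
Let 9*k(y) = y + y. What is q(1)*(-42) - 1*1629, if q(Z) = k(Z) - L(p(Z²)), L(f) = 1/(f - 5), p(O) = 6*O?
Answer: -4789/3 ≈ -1596.3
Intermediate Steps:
k(y) = 2*y/9 (k(y) = (y + y)/9 = (2*y)/9 = 2*y/9)
L(f) = 1/(-5 + f)
q(Z) = -1/(-5 + 6*Z²) + 2*Z/9 (q(Z) = 2*Z/9 - 1/(-5 + 6*Z²) = -1/(-5 + 6*Z²) + 2*Z/9)
q(1)*(-42) - 1*1629 = ((-9 - 10*1 + 12*1³)/(9*(-5 + 6*1²)))*(-42) - 1*1629 = ((-9 - 10 + 12*1)/(9*(-5 + 6*1)))*(-42) - 1629 = ((-9 - 10 + 12)/(9*(-5 + 6)))*(-42) - 1629 = ((⅑)*(-7)/1)*(-42) - 1629 = ((⅑)*1*(-7))*(-42) - 1629 = -7/9*(-42) - 1629 = 98/3 - 1629 = -4789/3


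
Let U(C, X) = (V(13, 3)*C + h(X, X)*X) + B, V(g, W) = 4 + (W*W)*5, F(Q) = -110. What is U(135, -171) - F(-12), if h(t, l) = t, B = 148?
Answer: 36114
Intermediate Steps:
V(g, W) = 4 + 5*W² (V(g, W) = 4 + W²*5 = 4 + 5*W²)
U(C, X) = 148 + X² + 49*C (U(C, X) = ((4 + 5*3²)*C + X*X) + 148 = ((4 + 5*9)*C + X²) + 148 = ((4 + 45)*C + X²) + 148 = (49*C + X²) + 148 = (X² + 49*C) + 148 = 148 + X² + 49*C)
U(135, -171) - F(-12) = (148 + (-171)² + 49*135) - 1*(-110) = (148 + 29241 + 6615) + 110 = 36004 + 110 = 36114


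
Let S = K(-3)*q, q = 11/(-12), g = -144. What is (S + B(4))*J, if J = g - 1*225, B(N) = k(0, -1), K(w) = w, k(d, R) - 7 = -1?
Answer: -12915/4 ≈ -3228.8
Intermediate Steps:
k(d, R) = 6 (k(d, R) = 7 - 1 = 6)
B(N) = 6
q = -11/12 (q = 11*(-1/12) = -11/12 ≈ -0.91667)
J = -369 (J = -144 - 1*225 = -144 - 225 = -369)
S = 11/4 (S = -3*(-11/12) = 11/4 ≈ 2.7500)
(S + B(4))*J = (11/4 + 6)*(-369) = (35/4)*(-369) = -12915/4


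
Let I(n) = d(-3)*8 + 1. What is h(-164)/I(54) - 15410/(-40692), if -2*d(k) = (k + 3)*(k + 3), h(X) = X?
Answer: -3329039/20346 ≈ -163.62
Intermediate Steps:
d(k) = -(3 + k)**2/2 (d(k) = -(k + 3)*(k + 3)/2 = -(3 + k)*(3 + k)/2 = -(3 + k)**2/2)
I(n) = 1 (I(n) = -(3 - 3)**2/2*8 + 1 = -1/2*0**2*8 + 1 = -1/2*0*8 + 1 = 0*8 + 1 = 0 + 1 = 1)
h(-164)/I(54) - 15410/(-40692) = -164/1 - 15410/(-40692) = -164*1 - 15410*(-1/40692) = -164 + 7705/20346 = -3329039/20346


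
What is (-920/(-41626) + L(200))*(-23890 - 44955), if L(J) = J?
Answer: -286605865700/20813 ≈ -1.3771e+7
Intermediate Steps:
(-920/(-41626) + L(200))*(-23890 - 44955) = (-920/(-41626) + 200)*(-23890 - 44955) = (-920*(-1/41626) + 200)*(-68845) = (460/20813 + 200)*(-68845) = (4163060/20813)*(-68845) = -286605865700/20813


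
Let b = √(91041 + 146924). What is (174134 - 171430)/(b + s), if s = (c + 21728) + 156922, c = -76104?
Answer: 277284384/10515444151 - 2704*√237965/10515444151 ≈ 0.026244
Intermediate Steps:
s = 102546 (s = (-76104 + 21728) + 156922 = -54376 + 156922 = 102546)
b = √237965 ≈ 487.82
(174134 - 171430)/(b + s) = (174134 - 171430)/(√237965 + 102546) = 2704/(102546 + √237965)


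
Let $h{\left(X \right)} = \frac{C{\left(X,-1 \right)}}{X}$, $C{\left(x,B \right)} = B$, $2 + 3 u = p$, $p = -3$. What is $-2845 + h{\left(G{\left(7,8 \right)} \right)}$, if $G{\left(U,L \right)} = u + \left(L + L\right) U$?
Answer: $- \frac{941698}{331} \approx -2845.0$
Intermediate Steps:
$u = - \frac{5}{3}$ ($u = - \frac{2}{3} + \frac{1}{3} \left(-3\right) = - \frac{2}{3} - 1 = - \frac{5}{3} \approx -1.6667$)
$G{\left(U,L \right)} = - \frac{5}{3} + 2 L U$ ($G{\left(U,L \right)} = - \frac{5}{3} + \left(L + L\right) U = - \frac{5}{3} + 2 L U$)
$h{\left(X \right)} = - \frac{1}{X}$
$-2845 + h{\left(G{\left(7,8 \right)} \right)} = -2845 - \frac{1}{- \frac{5}{3} + 2 \cdot 8 \cdot 7} = -2845 - \frac{1}{- \frac{5}{3} + 112} = -2845 - \frac{1}{\frac{331}{3}} = -2845 - \frac{3}{331} = - \frac{941698}{331}$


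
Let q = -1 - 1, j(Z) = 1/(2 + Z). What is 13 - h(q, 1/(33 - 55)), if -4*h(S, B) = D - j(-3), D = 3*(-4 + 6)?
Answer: 59/4 ≈ 14.750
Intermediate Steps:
D = 6 (D = 3*2 = 6)
q = -2
h(S, B) = -7/4 (h(S, B) = -(6 - 1/(2 - 3))/4 = -(6 - 1/(-1))/4 = -(6 - 1*(-1))/4 = -(6 + 1)/4 = -1/4*7 = -7/4)
13 - h(q, 1/(33 - 55)) = 13 - 1*(-7/4) = 13 + 7/4 = 59/4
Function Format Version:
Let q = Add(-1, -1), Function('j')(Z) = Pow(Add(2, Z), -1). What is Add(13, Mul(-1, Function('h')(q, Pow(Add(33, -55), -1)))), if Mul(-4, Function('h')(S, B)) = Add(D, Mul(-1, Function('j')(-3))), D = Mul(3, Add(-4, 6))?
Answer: Rational(59, 4) ≈ 14.750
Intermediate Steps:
D = 6 (D = Mul(3, 2) = 6)
q = -2
Function('h')(S, B) = Rational(-7, 4) (Function('h')(S, B) = Mul(Rational(-1, 4), Add(6, Mul(-1, Pow(Add(2, -3), -1)))) = Mul(Rational(-1, 4), Add(6, Mul(-1, Pow(-1, -1)))) = Mul(Rational(-1, 4), Add(6, Mul(-1, -1))) = Mul(Rational(-1, 4), Add(6, 1)) = Mul(Rational(-1, 4), 7) = Rational(-7, 4))
Add(13, Mul(-1, Function('h')(q, Pow(Add(33, -55), -1)))) = Add(13, Mul(-1, Rational(-7, 4))) = Add(13, Rational(7, 4)) = Rational(59, 4)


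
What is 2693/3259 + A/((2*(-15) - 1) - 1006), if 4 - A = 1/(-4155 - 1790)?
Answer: 16524748466/20091620935 ≈ 0.82247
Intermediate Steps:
A = 23781/5945 (A = 4 - 1/(-4155 - 1790) = 4 - 1/(-5945) = 4 - 1*(-1/5945) = 4 + 1/5945 = 23781/5945 ≈ 4.0002)
2693/3259 + A/((2*(-15) - 1) - 1006) = 2693/3259 + 23781/(5945*((2*(-15) - 1) - 1006)) = 2693*(1/3259) + 23781/(5945*((-30 - 1) - 1006)) = 2693/3259 + 23781/(5945*(-31 - 1006)) = 2693/3259 + (23781/5945)/(-1037) = 2693/3259 + (23781/5945)*(-1/1037) = 2693/3259 - 23781/6164965 = 16524748466/20091620935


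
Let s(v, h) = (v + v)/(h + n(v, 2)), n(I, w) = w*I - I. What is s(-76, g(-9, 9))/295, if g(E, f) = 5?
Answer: 152/20945 ≈ 0.0072571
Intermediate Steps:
n(I, w) = -I + I*w (n(I, w) = I*w - I = -I + I*w)
s(v, h) = 2*v/(h + v) (s(v, h) = (v + v)/(h + v*(-1 + 2)) = (2*v)/(h + v*1) = (2*v)/(h + v) = 2*v/(h + v))
s(-76, g(-9, 9))/295 = (2*(-76)/(5 - 76))/295 = (2*(-76)/(-71))*(1/295) = (2*(-76)*(-1/71))*(1/295) = (152/71)*(1/295) = 152/20945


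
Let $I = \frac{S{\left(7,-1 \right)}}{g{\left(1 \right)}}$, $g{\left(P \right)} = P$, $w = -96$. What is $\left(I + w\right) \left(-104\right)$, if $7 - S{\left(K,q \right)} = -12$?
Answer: $8008$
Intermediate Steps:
$S{\left(K,q \right)} = 19$ ($S{\left(K,q \right)} = 7 - -12 = 7 + 12 = 19$)
$I = 19$ ($I = \frac{19}{1} = 19 \cdot 1 = 19$)
$\left(I + w\right) \left(-104\right) = \left(19 - 96\right) \left(-104\right) = \left(-77\right) \left(-104\right) = 8008$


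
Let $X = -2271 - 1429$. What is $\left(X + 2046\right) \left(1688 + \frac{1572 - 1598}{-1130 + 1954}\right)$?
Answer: $- \frac{575131361}{206} \approx -2.7919 \cdot 10^{6}$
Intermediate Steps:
$X = -3700$
$\left(X + 2046\right) \left(1688 + \frac{1572 - 1598}{-1130 + 1954}\right) = \left(-3700 + 2046\right) \left(1688 + \frac{1572 - 1598}{-1130 + 1954}\right) = - 1654 \left(1688 - \frac{26}{824}\right) = - 1654 \left(1688 - \frac{13}{412}\right) = \left(-1654\right) \frac{695443}{412} = - \frac{575131361}{206}$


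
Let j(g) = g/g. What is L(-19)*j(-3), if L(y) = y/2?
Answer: -19/2 ≈ -9.5000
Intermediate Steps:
L(y) = y/2 (L(y) = y*(1/2) = y/2)
j(g) = 1
L(-19)*j(-3) = ((1/2)*(-19))*1 = -19/2*1 = -19/2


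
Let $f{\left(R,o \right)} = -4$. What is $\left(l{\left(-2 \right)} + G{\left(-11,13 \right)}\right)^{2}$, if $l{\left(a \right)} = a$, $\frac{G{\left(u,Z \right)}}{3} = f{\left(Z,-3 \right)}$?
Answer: $196$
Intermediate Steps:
$G{\left(u,Z \right)} = -12$ ($G{\left(u,Z \right)} = 3 \left(-4\right) = -12$)
$\left(l{\left(-2 \right)} + G{\left(-11,13 \right)}\right)^{2} = \left(-2 - 12\right)^{2} = \left(-14\right)^{2} = 196$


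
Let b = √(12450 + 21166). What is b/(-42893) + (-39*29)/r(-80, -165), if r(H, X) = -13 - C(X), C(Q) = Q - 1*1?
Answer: -377/51 - 4*√2101/42893 ≈ -7.3964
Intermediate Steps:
C(Q) = -1 + Q (C(Q) = Q - 1 = -1 + Q)
b = 4*√2101 (b = √33616 = 4*√2101 ≈ 183.35)
r(H, X) = -12 - X (r(H, X) = -13 - (-1 + X) = -13 + (1 - X) = -12 - X)
b/(-42893) + (-39*29)/r(-80, -165) = (4*√2101)/(-42893) + (-39*29)/(-12 - 1*(-165)) = (4*√2101)*(-1/42893) - 1131/(-12 + 165) = -4*√2101/42893 - 1131/153 = -4*√2101/42893 - 1131*1/153 = -4*√2101/42893 - 377/51 = -377/51 - 4*√2101/42893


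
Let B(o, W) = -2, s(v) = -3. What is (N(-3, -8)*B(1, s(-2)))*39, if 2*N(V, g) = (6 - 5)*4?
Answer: -156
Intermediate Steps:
N(V, g) = 2 (N(V, g) = ((6 - 5)*4)/2 = (1*4)/2 = (½)*4 = 2)
(N(-3, -8)*B(1, s(-2)))*39 = (2*(-2))*39 = -4*39 = -156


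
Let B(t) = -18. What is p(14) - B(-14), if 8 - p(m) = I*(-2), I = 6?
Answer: 38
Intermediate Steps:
p(m) = 20 (p(m) = 8 - 6*(-2) = 8 - 1*(-12) = 8 + 12 = 20)
p(14) - B(-14) = 20 - 1*(-18) = 20 + 18 = 38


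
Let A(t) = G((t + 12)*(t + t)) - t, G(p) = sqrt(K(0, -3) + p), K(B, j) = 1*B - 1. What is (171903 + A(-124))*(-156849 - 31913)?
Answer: -32472160574 - 943810*sqrt(1111) ≈ -3.2504e+10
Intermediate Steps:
K(B, j) = -1 + B (K(B, j) = B - 1 = -1 + B)
G(p) = sqrt(-1 + p) (G(p) = sqrt((-1 + 0) + p) = sqrt(-1 + p))
A(t) = sqrt(-1 + 2*t*(12 + t)) - t (A(t) = sqrt(-1 + (t + 12)*(t + t)) - t = sqrt(-1 + (12 + t)*(2*t)) - t = sqrt(-1 + 2*t*(12 + t)) - t)
(171903 + A(-124))*(-156849 - 31913) = (171903 + (sqrt(-1 + 2*(-124)*(12 - 124)) - 1*(-124)))*(-156849 - 31913) = (171903 + (sqrt(-1 + 2*(-124)*(-112)) + 124))*(-188762) = (171903 + (sqrt(-1 + 27776) + 124))*(-188762) = (171903 + (sqrt(27775) + 124))*(-188762) = (171903 + (5*sqrt(1111) + 124))*(-188762) = (171903 + (124 + 5*sqrt(1111)))*(-188762) = (172027 + 5*sqrt(1111))*(-188762) = -32472160574 - 943810*sqrt(1111)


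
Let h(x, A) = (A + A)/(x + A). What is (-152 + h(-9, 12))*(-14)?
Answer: 2016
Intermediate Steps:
h(x, A) = 2*A/(A + x) (h(x, A) = (2*A)/(A + x) = 2*A/(A + x))
(-152 + h(-9, 12))*(-14) = (-152 + 2*12/(12 - 9))*(-14) = (-152 + 2*12/3)*(-14) = (-152 + 2*12*(⅓))*(-14) = (-152 + 8)*(-14) = -144*(-14) = 2016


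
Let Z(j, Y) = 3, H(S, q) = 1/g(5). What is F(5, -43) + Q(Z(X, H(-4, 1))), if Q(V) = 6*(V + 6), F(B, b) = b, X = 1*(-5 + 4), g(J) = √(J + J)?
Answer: 11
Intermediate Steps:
g(J) = √2*√J (g(J) = √(2*J) = √2*√J)
X = -1 (X = 1*(-1) = -1)
H(S, q) = √10/10 (H(S, q) = 1/(√2*√5) = 1/(√10) = √10/10)
Q(V) = 36 + 6*V (Q(V) = 6*(6 + V) = 36 + 6*V)
F(5, -43) + Q(Z(X, H(-4, 1))) = -43 + (36 + 6*3) = -43 + (36 + 18) = -43 + 54 = 11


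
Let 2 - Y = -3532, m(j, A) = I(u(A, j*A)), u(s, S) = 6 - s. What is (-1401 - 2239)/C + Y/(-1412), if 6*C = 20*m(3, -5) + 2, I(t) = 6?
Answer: -7817307/43066 ≈ -181.52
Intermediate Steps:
m(j, A) = 6
Y = 3534 (Y = 2 - 1*(-3532) = 2 + 3532 = 3534)
C = 61/3 (C = (20*6 + 2)/6 = (120 + 2)/6 = (⅙)*122 = 61/3 ≈ 20.333)
(-1401 - 2239)/C + Y/(-1412) = (-1401 - 2239)/(61/3) + 3534/(-1412) = -3640*3/61 + 3534*(-1/1412) = -10920/61 - 1767/706 = -7817307/43066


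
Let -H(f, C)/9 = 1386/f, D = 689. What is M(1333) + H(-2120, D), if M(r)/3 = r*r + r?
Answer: 5654752197/1060 ≈ 5.3347e+6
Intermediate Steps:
H(f, C) = -12474/f
M(r) = 3*r + 3*r**2 (M(r) = 3*(r*r + r) = 3*(r**2 + r) = 3*(r + r**2) = 3*r + 3*r**2)
M(1333) + H(-2120, D) = 3*1333*(1 + 1333) - 12474/(-2120) = 3*1333*1334 - 12474*(-1/2120) = 5334666 + 6237/1060 = 5654752197/1060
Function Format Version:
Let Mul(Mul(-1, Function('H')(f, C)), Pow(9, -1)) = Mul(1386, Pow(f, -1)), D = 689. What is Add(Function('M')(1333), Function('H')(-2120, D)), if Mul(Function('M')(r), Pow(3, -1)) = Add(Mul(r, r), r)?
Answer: Rational(5654752197, 1060) ≈ 5.3347e+6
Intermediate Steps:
Function('H')(f, C) = Mul(-12474, Pow(f, -1)) (Function('H')(f, C) = Mul(-9, Mul(1386, Pow(f, -1))) = Mul(-12474, Pow(f, -1)))
Function('M')(r) = Add(Mul(3, r), Mul(3, Pow(r, 2))) (Function('M')(r) = Mul(3, Add(Mul(r, r), r)) = Mul(3, Add(Pow(r, 2), r)) = Mul(3, Add(r, Pow(r, 2))) = Add(Mul(3, r), Mul(3, Pow(r, 2))))
Add(Function('M')(1333), Function('H')(-2120, D)) = Add(Mul(3, 1333, Add(1, 1333)), Mul(-12474, Pow(-2120, -1))) = Add(Mul(3, 1333, 1334), Mul(-12474, Rational(-1, 2120))) = Add(5334666, Rational(6237, 1060)) = Rational(5654752197, 1060)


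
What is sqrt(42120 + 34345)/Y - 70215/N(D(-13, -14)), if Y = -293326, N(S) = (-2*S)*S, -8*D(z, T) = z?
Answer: 2246880/169 - sqrt(76465)/293326 ≈ 13295.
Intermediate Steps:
D(z, T) = -z/8
N(S) = -2*S**2
sqrt(42120 + 34345)/Y - 70215/N(D(-13, -14)) = sqrt(42120 + 34345)/(-293326) - 70215/((-2*(-1/8*(-13))**2)) = sqrt(76465)*(-1/293326) - 70215/((-2*(13/8)**2)) = -sqrt(76465)/293326 - 70215/((-2*169/64)) = -sqrt(76465)/293326 - 70215/(-169/32) = -sqrt(76465)/293326 - 70215*(-32/169) = -sqrt(76465)/293326 + 2246880/169 = 2246880/169 - sqrt(76465)/293326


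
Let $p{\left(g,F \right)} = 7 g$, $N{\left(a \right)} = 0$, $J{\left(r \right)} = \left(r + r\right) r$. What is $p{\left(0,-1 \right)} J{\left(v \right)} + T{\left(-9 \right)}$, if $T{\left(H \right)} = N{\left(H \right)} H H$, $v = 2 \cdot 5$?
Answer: $0$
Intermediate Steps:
$v = 10$
$J{\left(r \right)} = 2 r^{2}$ ($J{\left(r \right)} = 2 r r = 2 r^{2}$)
$T{\left(H \right)} = 0$ ($T{\left(H \right)} = 0 H H = 0 H = 0$)
$p{\left(0,-1 \right)} J{\left(v \right)} + T{\left(-9 \right)} = 7 \cdot 0 \cdot 2 \cdot 10^{2} + 0 = 0 \cdot 2 \cdot 100 + 0 = 0 \cdot 200 + 0 = 0 + 0 = 0$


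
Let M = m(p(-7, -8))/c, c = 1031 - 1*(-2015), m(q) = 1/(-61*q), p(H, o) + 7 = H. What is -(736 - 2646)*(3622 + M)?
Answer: 8997867369795/1300642 ≈ 6.9180e+6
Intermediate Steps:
p(H, o) = -7 + H
m(q) = -1/(61*q)
c = 3046 (c = 1031 + 2015 = 3046)
M = 1/2601284 (M = -1/(61*(-7 - 7))/3046 = -1/61/(-14)*(1/3046) = -1/61*(-1/14)*(1/3046) = (1/854)*(1/3046) = 1/2601284 ≈ 3.8443e-7)
-(736 - 2646)*(3622 + M) = -(736 - 2646)*(3622 + 1/2601284) = -(-1910)*9421850649/2601284 = -1*(-8997867369795/1300642) = 8997867369795/1300642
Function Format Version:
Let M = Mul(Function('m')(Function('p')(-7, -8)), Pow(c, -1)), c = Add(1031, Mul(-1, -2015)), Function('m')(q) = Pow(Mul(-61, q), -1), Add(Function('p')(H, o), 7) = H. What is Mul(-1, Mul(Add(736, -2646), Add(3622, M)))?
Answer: Rational(8997867369795, 1300642) ≈ 6.9180e+6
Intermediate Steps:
Function('p')(H, o) = Add(-7, H)
Function('m')(q) = Mul(Rational(-1, 61), Pow(q, -1))
c = 3046 (c = Add(1031, 2015) = 3046)
M = Rational(1, 2601284) (M = Mul(Mul(Rational(-1, 61), Pow(Add(-7, -7), -1)), Pow(3046, -1)) = Mul(Mul(Rational(-1, 61), Pow(-14, -1)), Rational(1, 3046)) = Mul(Mul(Rational(-1, 61), Rational(-1, 14)), Rational(1, 3046)) = Mul(Rational(1, 854), Rational(1, 3046)) = Rational(1, 2601284) ≈ 3.8443e-7)
Mul(-1, Mul(Add(736, -2646), Add(3622, M))) = Mul(-1, Mul(Add(736, -2646), Add(3622, Rational(1, 2601284)))) = Mul(-1, Mul(-1910, Rational(9421850649, 2601284))) = Mul(-1, Rational(-8997867369795, 1300642)) = Rational(8997867369795, 1300642)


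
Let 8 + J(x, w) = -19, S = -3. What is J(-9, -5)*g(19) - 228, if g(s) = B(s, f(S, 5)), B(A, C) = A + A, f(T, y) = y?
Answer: -1254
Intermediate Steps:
B(A, C) = 2*A
J(x, w) = -27 (J(x, w) = -8 - 19 = -27)
g(s) = 2*s
J(-9, -5)*g(19) - 228 = -54*19 - 228 = -27*38 - 228 = -1026 - 228 = -1254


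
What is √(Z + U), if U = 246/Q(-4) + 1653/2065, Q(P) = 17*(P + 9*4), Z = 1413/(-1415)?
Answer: 3*√1783442284883/7947772 ≈ 0.50409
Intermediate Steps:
Z = -1413/1415 (Z = 1413*(-1/1415) = -1413/1415 ≈ -0.99859)
Q(P) = 612 + 17*P (Q(P) = 17*(P + 36) = 17*(36 + P) = 612 + 17*P)
U = 703611/561680 (U = 246/(612 + 17*(-4)) + 1653/2065 = 246/(612 - 68) + 1653*(1/2065) = 246/544 + 1653/2065 = 246*(1/544) + 1653/2065 = 123/272 + 1653/2065 = 703611/561680 ≈ 1.2527)
√(Z + U) = √(-1413/1415 + 703611/561680) = √(8078229/31791088) = 3*√1783442284883/7947772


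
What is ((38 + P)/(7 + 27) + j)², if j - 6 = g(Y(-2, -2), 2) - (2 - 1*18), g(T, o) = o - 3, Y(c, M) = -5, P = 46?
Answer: 159201/289 ≈ 550.87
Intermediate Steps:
g(T, o) = -3 + o
j = 21 (j = 6 + ((-3 + 2) - (2 - 1*18)) = 6 + (-1 - (2 - 18)) = 6 + (-1 - 1*(-16)) = 6 + (-1 + 16) = 6 + 15 = 21)
((38 + P)/(7 + 27) + j)² = ((38 + 46)/(7 + 27) + 21)² = (84/34 + 21)² = (84*(1/34) + 21)² = (42/17 + 21)² = (399/17)² = 159201/289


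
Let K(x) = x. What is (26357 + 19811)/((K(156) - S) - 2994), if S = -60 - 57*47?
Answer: -46168/99 ≈ -466.34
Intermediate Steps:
S = -2739 (S = -60 - 2679 = -2739)
(26357 + 19811)/((K(156) - S) - 2994) = (26357 + 19811)/((156 - 1*(-2739)) - 2994) = 46168/((156 + 2739) - 2994) = 46168/(2895 - 2994) = 46168/(-99) = 46168*(-1/99) = -46168/99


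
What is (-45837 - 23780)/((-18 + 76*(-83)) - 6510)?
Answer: 69617/12836 ≈ 5.4236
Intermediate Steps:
(-45837 - 23780)/((-18 + 76*(-83)) - 6510) = -69617/((-18 - 6308) - 6510) = -69617/(-6326 - 6510) = -69617/(-12836) = -69617*(-1/12836) = 69617/12836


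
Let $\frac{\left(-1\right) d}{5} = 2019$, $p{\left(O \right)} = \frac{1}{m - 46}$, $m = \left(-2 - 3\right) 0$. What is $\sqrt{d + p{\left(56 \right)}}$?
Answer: $\frac{i \sqrt{21361066}}{46} \approx 100.47 i$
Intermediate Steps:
$m = 0$ ($m = \left(-5\right) 0 = 0$)
$p{\left(O \right)} = - \frac{1}{46}$ ($p{\left(O \right)} = \frac{1}{0 - 46} = \frac{1}{-46} = - \frac{1}{46}$)
$d = -10095$ ($d = \left(-5\right) 2019 = -10095$)
$\sqrt{d + p{\left(56 \right)}} = \sqrt{-10095 - \frac{1}{46}} = \sqrt{- \frac{464371}{46}} = \frac{i \sqrt{21361066}}{46}$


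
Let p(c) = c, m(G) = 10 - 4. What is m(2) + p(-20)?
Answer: -14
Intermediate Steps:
m(G) = 6
m(2) + p(-20) = 6 - 20 = -14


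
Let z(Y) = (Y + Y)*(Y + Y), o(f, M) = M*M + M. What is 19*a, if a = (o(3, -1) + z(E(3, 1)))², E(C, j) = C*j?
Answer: 24624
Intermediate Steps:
o(f, M) = M + M² (o(f, M) = M² + M = M + M²)
z(Y) = 4*Y² (z(Y) = (2*Y)*(2*Y) = 4*Y²)
a = 1296 (a = (-(1 - 1) + 4*(3*1)²)² = (-1*0 + 4*3²)² = (0 + 4*9)² = (0 + 36)² = 36² = 1296)
19*a = 19*1296 = 24624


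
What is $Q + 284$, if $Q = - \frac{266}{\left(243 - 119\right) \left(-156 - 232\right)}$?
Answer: $\frac{6832037}{24056} \approx 284.01$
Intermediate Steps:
$Q = \frac{133}{24056}$ ($Q = - \frac{266}{124 \left(-388\right)} = - \frac{266}{-48112} = \left(-266\right) \left(- \frac{1}{48112}\right) = \frac{133}{24056} \approx 0.0055288$)
$Q + 284 = \frac{133}{24056} + 284 = \frac{6832037}{24056}$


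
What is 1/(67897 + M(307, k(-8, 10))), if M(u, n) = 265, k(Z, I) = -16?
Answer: 1/68162 ≈ 1.4671e-5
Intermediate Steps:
1/(67897 + M(307, k(-8, 10))) = 1/(67897 + 265) = 1/68162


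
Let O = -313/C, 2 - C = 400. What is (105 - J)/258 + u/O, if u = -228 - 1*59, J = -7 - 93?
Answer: -29406143/80754 ≈ -364.14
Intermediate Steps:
J = -100
C = -398 (C = 2 - 1*400 = 2 - 400 = -398)
u = -287 (u = -228 - 59 = -287)
O = 313/398 (O = -313/(-398) = -313*(-1/398) = 313/398 ≈ 0.78643)
(105 - J)/258 + u/O = (105 - 1*(-100))/258 - 287/313/398 = (105 + 100)*(1/258) - 287*398/313 = 205*(1/258) - 114226/313 = 205/258 - 114226/313 = -29406143/80754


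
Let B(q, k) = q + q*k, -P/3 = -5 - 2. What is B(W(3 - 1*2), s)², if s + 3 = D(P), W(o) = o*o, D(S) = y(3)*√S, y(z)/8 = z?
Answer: 12100 - 96*√21 ≈ 11660.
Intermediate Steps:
y(z) = 8*z
P = 21 (P = -3*(-5 - 2) = -3*(-7) = 21)
D(S) = 24*√S (D(S) = (8*3)*√S = 24*√S)
W(o) = o²
s = -3 + 24*√21 ≈ 106.98
B(q, k) = q + k*q
B(W(3 - 1*2), s)² = ((3 - 1*2)²*(1 + (-3 + 24*√21)))² = ((3 - 2)²*(-2 + 24*√21))² = (1²*(-2 + 24*√21))² = (1*(-2 + 24*√21))² = (-2 + 24*√21)²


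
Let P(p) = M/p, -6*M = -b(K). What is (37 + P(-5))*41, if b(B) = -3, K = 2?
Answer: 15211/10 ≈ 1521.1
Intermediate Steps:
M = -1/2 (M = -(-1)*(-3)/6 = -1/6*3 = -1/2 ≈ -0.50000)
P(p) = -1/(2*p)
(37 + P(-5))*41 = (37 - 1/2/(-5))*41 = (37 - 1/2*(-1/5))*41 = (37 + 1/10)*41 = (371/10)*41 = 15211/10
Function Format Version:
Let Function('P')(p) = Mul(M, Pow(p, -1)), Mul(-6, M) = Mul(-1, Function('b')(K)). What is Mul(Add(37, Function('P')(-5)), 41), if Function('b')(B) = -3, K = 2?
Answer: Rational(15211, 10) ≈ 1521.1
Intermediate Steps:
M = Rational(-1, 2) (M = Mul(Rational(-1, 6), Mul(-1, -3)) = Mul(Rational(-1, 6), 3) = Rational(-1, 2) ≈ -0.50000)
Function('P')(p) = Mul(Rational(-1, 2), Pow(p, -1))
Mul(Add(37, Function('P')(-5)), 41) = Mul(Add(37, Mul(Rational(-1, 2), Pow(-5, -1))), 41) = Mul(Add(37, Mul(Rational(-1, 2), Rational(-1, 5))), 41) = Mul(Add(37, Rational(1, 10)), 41) = Mul(Rational(371, 10), 41) = Rational(15211, 10)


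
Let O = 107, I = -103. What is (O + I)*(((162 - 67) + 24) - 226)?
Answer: -428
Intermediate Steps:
(O + I)*(((162 - 67) + 24) - 226) = (107 - 103)*(((162 - 67) + 24) - 226) = 4*((95 + 24) - 226) = 4*(119 - 226) = 4*(-107) = -428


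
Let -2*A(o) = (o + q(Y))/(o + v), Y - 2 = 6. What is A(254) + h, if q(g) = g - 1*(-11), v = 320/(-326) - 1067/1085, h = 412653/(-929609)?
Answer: -27223245959443/27624043515494 ≈ -0.98549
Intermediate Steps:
Y = 8 (Y = 2 + 6 = 8)
h = -412653/929609 (h = 412653*(-1/929609) = -412653/929609 ≈ -0.44390)
v = -347521/176855 (v = 320*(-1/326) - 1067*1/1085 = -160/163 - 1067/1085 = -347521/176855 ≈ -1.9650)
q(g) = 11 + g (q(g) = g + 11 = 11 + g)
A(o) = -(19 + o)/(2*(-347521/176855 + o)) (A(o) = -(o + (11 + 8))/(2*(o - 347521/176855)) = -(o + 19)/(2*(-347521/176855 + o)) = -(19 + o)/(2*(-347521/176855 + o)))
A(254) + h = 176855*(-19 - 1*254)/(2*(-347521 + 176855*254)) - 412653/929609 = 176855*(-19 - 254)/(2*(-347521 + 44921170)) - 412653/929609 = (176855/2)*(-273)/44573649 - 412653/929609 = (176855/2)*(1/44573649)*(-273) - 412653/929609 = -16093805/29715766 - 412653/929609 = -27223245959443/27624043515494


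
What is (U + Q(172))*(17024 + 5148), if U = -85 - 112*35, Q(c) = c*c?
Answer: 567137588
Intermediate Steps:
Q(c) = c²
U = -4005 (U = -85 - 3920 = -4005)
(U + Q(172))*(17024 + 5148) = (-4005 + 172²)*(17024 + 5148) = (-4005 + 29584)*22172 = 25579*22172 = 567137588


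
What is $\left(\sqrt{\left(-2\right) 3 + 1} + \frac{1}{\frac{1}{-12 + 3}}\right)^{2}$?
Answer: $\left(-9 + i \sqrt{5}\right)^{2} \approx 76.0 - 40.249 i$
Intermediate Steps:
$\left(\sqrt{\left(-2\right) 3 + 1} + \frac{1}{\frac{1}{-12 + 3}}\right)^{2} = \left(\sqrt{-6 + 1} + \frac{1}{\frac{1}{-9}}\right)^{2} = \left(\sqrt{-5} + \frac{1}{- \frac{1}{9}}\right)^{2} = \left(i \sqrt{5} - 9\right)^{2} = \left(-9 + i \sqrt{5}\right)^{2}$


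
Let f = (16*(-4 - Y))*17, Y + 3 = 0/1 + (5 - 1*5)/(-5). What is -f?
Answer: 272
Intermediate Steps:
Y = -3 (Y = -3 + (0/1 + (5 - 1*5)/(-5)) = -3 + (0*1 + (5 - 5)*(-⅕)) = -3 + (0 + 0*(-⅕)) = -3 + (0 + 0) = -3 + 0 = -3)
f = -272 (f = (16*(-4 - 1*(-3)))*17 = (16*(-4 + 3))*17 = (16*(-1))*17 = -16*17 = -272)
-f = -1*(-272) = 272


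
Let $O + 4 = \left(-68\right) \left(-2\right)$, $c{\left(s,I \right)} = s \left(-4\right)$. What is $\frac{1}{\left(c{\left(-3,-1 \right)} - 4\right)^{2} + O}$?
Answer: $\frac{1}{196} \approx 0.005102$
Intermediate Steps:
$c{\left(s,I \right)} = - 4 s$
$O = 132$ ($O = -4 - -136 = -4 + 136 = 132$)
$\frac{1}{\left(c{\left(-3,-1 \right)} - 4\right)^{2} + O} = \frac{1}{\left(\left(-4\right) \left(-3\right) - 4\right)^{2} + 132} = \frac{1}{\left(12 - 4\right)^{2} + 132} = \frac{1}{8^{2} + 132} = \frac{1}{64 + 132} = \frac{1}{196}$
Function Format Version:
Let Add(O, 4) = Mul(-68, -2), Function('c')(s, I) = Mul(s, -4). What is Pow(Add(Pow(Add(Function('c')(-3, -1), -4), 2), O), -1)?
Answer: Rational(1, 196) ≈ 0.0051020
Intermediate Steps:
Function('c')(s, I) = Mul(-4, s)
O = 132 (O = Add(-4, Mul(-68, -2)) = Add(-4, 136) = 132)
Pow(Add(Pow(Add(Function('c')(-3, -1), -4), 2), O), -1) = Pow(Add(Pow(Add(Mul(-4, -3), -4), 2), 132), -1) = Pow(Add(Pow(Add(12, -4), 2), 132), -1) = Pow(Add(Pow(8, 2), 132), -1) = Pow(Add(64, 132), -1) = Pow(196, -1) = Rational(1, 196)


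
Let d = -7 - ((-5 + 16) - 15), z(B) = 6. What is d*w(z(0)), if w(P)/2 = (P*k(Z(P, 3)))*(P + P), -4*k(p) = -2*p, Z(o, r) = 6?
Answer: -1296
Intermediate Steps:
k(p) = p/2 (k(p) = -(-1)*p/2 = p/2)
w(P) = 12*P**2 (w(P) = 2*((P*((1/2)*6))*(P + P)) = 2*((P*3)*(2*P)) = 2*((3*P)*(2*P)) = 2*(6*P**2) = 12*P**2)
d = -3 (d = -7 - (11 - 15) = -7 - 1*(-4) = -7 + 4 = -3)
d*w(z(0)) = -36*6**2 = -36*36 = -3*432 = -1296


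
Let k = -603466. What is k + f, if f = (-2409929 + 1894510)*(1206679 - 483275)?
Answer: -372856769742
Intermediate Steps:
f = -372856166276 (f = -515419*723404 = -372856166276)
k + f = -603466 - 372856166276 = -372856769742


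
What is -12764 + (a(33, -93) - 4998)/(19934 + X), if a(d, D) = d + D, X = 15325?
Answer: -150016978/11753 ≈ -12764.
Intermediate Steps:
a(d, D) = D + d
-12764 + (a(33, -93) - 4998)/(19934 + X) = -12764 + ((-93 + 33) - 4998)/(19934 + 15325) = -12764 + (-60 - 4998)/35259 = -12764 - 5058*1/35259 = -12764 - 1686/11753 = -150016978/11753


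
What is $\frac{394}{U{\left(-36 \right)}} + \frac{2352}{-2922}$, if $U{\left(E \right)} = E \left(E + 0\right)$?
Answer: $- \frac{158077}{315576} \approx -0.50092$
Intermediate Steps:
$U{\left(E \right)} = E^{2}$ ($U{\left(E \right)} = E E = E^{2}$)
$\frac{394}{U{\left(-36 \right)}} + \frac{2352}{-2922} = \frac{394}{\left(-36\right)^{2}} + \frac{2352}{-2922} = \frac{394}{1296} + 2352 \left(- \frac{1}{2922}\right) = 394 \cdot \frac{1}{1296} - \frac{392}{487} = \frac{197}{648} - \frac{392}{487} = - \frac{158077}{315576}$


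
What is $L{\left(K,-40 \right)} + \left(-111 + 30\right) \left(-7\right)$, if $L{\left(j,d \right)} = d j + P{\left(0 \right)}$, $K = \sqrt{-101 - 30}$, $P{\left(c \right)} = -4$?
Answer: $563 - 40 i \sqrt{131} \approx 563.0 - 457.82 i$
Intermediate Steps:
$K = i \sqrt{131}$ ($K = \sqrt{-131} = i \sqrt{131} \approx 11.446 i$)
$L{\left(j,d \right)} = -4 + d j$ ($L{\left(j,d \right)} = d j - 4 = -4 + d j$)
$L{\left(K,-40 \right)} + \left(-111 + 30\right) \left(-7\right) = \left(-4 - 40 i \sqrt{131}\right) + \left(-111 + 30\right) \left(-7\right) = \left(-4 - 40 i \sqrt{131}\right) - -567 = \left(-4 - 40 i \sqrt{131}\right) + 567 = 563 - 40 i \sqrt{131}$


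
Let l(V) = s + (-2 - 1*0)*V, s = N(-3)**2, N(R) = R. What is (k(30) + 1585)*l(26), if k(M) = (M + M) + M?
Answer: -72025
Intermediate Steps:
k(M) = 3*M (k(M) = 2*M + M = 3*M)
s = 9 (s = (-3)**2 = 9)
l(V) = 9 - 2*V (l(V) = 9 + (-2 - 1*0)*V = 9 + (-2 + 0)*V = 9 - 2*V)
(k(30) + 1585)*l(26) = (3*30 + 1585)*(9 - 2*26) = (90 + 1585)*(9 - 52) = 1675*(-43) = -72025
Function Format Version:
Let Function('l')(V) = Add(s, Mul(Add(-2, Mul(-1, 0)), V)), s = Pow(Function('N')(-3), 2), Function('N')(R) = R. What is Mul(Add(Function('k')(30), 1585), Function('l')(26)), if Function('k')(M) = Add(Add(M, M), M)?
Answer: -72025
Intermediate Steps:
Function('k')(M) = Mul(3, M) (Function('k')(M) = Add(Mul(2, M), M) = Mul(3, M))
s = 9 (s = Pow(-3, 2) = 9)
Function('l')(V) = Add(9, Mul(-2, V)) (Function('l')(V) = Add(9, Mul(Add(-2, Mul(-1, 0)), V)) = Add(9, Mul(Add(-2, 0), V)) = Add(9, Mul(-2, V)))
Mul(Add(Function('k')(30), 1585), Function('l')(26)) = Mul(Add(Mul(3, 30), 1585), Add(9, Mul(-2, 26))) = Mul(Add(90, 1585), Add(9, -52)) = Mul(1675, -43) = -72025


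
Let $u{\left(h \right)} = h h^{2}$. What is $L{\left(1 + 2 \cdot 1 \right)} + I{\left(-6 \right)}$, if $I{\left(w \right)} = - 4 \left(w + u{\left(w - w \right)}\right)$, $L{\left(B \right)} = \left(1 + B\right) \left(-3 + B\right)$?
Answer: $24$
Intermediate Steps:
$u{\left(h \right)} = h^{3}$
$I{\left(w \right)} = - 4 w$ ($I{\left(w \right)} = - 4 \left(w + \left(w - w\right)^{3}\right) = - 4 \left(w + 0^{3}\right) = - 4 \left(w + 0\right) = - 4 w$)
$L{\left(1 + 2 \cdot 1 \right)} + I{\left(-6 \right)} = \left(-3 + \left(1 + 2 \cdot 1\right)^{2} - 2 \left(1 + 2 \cdot 1\right)\right) - -24 = \left(-3 + \left(1 + 2\right)^{2} - 2 \left(1 + 2\right)\right) + 24 = \left(-3 + 3^{2} - 6\right) + 24 = \left(-3 + 9 - 6\right) + 24 = 0 + 24 = 24$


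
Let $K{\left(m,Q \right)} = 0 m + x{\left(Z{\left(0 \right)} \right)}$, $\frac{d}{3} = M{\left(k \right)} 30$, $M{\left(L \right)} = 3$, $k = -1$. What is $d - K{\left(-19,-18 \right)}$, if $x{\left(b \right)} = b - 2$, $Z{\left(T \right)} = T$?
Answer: $272$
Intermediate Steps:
$x{\left(b \right)} = -2 + b$
$d = 270$ ($d = 3 \cdot 3 \cdot 30 = 3 \cdot 90 = 270$)
$K{\left(m,Q \right)} = -2$ ($K{\left(m,Q \right)} = 0 m + \left(-2 + 0\right) = 0 - 2 = -2$)
$d - K{\left(-19,-18 \right)} = 270 - -2 = 270 + 2 = 272$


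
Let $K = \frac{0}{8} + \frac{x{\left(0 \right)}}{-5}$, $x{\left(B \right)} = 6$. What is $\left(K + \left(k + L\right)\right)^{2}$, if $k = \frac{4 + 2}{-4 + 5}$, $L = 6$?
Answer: $\frac{2916}{25} \approx 116.64$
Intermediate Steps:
$k = 6$ ($k = \frac{6}{1} = 6 \cdot 1 = 6$)
$K = - \frac{6}{5}$ ($K = \frac{0}{8} + \frac{6}{-5} = 0 \cdot \frac{1}{8} + 6 \left(- \frac{1}{5}\right) = 0 - \frac{6}{5} = - \frac{6}{5} \approx -1.2$)
$\left(K + \left(k + L\right)\right)^{2} = \left(- \frac{6}{5} + \left(6 + 6\right)\right)^{2} = \left(- \frac{6}{5} + 12\right)^{2} = \left(\frac{54}{5}\right)^{2} = \frac{2916}{25}$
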